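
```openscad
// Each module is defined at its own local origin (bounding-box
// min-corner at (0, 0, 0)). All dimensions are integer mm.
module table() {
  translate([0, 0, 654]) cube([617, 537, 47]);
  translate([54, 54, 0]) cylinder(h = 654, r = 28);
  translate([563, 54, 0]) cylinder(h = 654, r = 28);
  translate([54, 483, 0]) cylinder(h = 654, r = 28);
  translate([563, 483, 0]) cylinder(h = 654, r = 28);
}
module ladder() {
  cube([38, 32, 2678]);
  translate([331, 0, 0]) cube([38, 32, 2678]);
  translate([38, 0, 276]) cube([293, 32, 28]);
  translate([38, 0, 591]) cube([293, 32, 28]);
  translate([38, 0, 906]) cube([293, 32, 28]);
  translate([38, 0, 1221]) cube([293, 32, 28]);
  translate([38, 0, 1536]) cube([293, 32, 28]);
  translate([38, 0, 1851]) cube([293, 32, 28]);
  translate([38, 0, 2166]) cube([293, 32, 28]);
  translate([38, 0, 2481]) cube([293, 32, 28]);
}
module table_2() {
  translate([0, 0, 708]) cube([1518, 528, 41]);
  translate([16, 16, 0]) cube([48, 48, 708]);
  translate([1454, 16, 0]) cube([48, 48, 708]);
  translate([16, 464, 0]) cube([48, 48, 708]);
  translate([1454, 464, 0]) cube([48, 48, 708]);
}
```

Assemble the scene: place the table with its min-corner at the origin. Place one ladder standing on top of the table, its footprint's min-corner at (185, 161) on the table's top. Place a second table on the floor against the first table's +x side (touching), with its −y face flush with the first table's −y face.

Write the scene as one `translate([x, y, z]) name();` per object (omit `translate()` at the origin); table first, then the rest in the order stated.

table();
translate([185, 161, 701]) ladder();
translate([617, 0, 0]) table_2();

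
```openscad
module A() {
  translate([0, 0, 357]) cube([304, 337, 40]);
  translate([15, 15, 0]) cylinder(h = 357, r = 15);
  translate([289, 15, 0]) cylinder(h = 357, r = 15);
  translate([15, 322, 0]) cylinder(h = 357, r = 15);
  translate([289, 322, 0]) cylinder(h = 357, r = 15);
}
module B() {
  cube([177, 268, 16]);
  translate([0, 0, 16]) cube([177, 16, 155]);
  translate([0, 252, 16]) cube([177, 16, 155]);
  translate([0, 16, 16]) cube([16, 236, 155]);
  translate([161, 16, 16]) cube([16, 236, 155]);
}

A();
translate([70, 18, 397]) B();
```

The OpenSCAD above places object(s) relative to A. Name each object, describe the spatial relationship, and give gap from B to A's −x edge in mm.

A is a stool. B is an open box. The open box is on top of the stool. The gap from the open box to the stool's −x edge is 70 mm.

The open box's min-x is at 70; the stool's min-x is 0; gap = 70 mm.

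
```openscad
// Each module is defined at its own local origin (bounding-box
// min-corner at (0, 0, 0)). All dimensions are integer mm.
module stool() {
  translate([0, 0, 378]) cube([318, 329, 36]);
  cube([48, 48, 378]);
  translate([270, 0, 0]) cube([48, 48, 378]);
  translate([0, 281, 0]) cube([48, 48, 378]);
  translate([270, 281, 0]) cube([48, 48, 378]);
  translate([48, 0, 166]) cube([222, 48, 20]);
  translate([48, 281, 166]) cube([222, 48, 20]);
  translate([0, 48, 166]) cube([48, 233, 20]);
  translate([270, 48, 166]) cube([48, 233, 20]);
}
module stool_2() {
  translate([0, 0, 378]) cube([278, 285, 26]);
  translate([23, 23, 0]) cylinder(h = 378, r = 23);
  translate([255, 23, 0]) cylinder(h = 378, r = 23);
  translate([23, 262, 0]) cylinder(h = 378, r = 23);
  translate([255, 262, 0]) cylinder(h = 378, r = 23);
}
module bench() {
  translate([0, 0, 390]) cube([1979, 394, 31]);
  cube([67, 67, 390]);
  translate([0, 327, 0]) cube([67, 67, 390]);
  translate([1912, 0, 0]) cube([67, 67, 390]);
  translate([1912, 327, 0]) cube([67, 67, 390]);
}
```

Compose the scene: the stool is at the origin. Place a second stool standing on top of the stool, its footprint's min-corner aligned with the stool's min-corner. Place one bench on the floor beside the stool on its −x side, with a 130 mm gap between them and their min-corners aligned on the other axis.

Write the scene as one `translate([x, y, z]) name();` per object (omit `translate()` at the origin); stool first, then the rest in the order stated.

stool();
translate([0, 0, 414]) stool_2();
translate([-2109, 0, 0]) bench();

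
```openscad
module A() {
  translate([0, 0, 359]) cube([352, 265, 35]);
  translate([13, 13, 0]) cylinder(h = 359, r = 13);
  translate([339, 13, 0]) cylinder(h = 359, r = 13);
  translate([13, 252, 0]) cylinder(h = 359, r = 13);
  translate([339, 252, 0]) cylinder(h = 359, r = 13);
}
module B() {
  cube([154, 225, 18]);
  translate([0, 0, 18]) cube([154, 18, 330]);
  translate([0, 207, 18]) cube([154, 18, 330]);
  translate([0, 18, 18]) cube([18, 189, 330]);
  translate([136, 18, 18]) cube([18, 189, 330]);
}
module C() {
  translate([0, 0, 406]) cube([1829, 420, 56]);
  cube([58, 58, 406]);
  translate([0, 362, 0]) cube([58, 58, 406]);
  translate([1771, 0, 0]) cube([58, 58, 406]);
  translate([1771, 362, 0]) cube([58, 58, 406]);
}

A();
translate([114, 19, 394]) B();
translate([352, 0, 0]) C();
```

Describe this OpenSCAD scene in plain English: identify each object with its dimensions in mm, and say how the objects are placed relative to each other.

A is a simple wooden stool: a rectangular seat 352 mm (x) by 265 mm (y), 35 mm thick, top face at z = 394 mm, on four round legs, each 26 mm in diameter. The legs rest on z = 0, each leg's axis is inset half a diameter from the nearest pair of seat edges (so the leg's bounding box is flush with the corner).

B is an open-topped rectangular box: outside dimensions 154×225×348 mm, with a uniform wall and base thickness of 18 mm. The base is a full 154×225 slab on the floor; four walls sit on top of the base. The front and back walls (the −y and +y sides) span the full width; the two side walls fit between them.

C is a bench: a 1829×420 mm seat slab, 56 mm thick, top at z = 462 mm, on four 58×58 mm square legs flush with the seat corners and standing on z = 0.

The open box is on top of the stool. The bench is against the stool's +x side, with their −y faces flush.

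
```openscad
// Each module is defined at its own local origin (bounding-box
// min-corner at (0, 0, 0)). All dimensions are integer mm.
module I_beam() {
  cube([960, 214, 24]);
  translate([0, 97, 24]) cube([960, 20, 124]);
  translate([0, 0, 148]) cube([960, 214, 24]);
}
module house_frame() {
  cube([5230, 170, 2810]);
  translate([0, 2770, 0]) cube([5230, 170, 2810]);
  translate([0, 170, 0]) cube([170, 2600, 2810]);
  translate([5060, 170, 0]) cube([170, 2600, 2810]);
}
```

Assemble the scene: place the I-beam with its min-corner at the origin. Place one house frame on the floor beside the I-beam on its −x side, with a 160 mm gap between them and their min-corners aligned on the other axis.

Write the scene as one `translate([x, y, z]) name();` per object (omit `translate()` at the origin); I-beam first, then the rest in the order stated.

I_beam();
translate([-5390, 0, 0]) house_frame();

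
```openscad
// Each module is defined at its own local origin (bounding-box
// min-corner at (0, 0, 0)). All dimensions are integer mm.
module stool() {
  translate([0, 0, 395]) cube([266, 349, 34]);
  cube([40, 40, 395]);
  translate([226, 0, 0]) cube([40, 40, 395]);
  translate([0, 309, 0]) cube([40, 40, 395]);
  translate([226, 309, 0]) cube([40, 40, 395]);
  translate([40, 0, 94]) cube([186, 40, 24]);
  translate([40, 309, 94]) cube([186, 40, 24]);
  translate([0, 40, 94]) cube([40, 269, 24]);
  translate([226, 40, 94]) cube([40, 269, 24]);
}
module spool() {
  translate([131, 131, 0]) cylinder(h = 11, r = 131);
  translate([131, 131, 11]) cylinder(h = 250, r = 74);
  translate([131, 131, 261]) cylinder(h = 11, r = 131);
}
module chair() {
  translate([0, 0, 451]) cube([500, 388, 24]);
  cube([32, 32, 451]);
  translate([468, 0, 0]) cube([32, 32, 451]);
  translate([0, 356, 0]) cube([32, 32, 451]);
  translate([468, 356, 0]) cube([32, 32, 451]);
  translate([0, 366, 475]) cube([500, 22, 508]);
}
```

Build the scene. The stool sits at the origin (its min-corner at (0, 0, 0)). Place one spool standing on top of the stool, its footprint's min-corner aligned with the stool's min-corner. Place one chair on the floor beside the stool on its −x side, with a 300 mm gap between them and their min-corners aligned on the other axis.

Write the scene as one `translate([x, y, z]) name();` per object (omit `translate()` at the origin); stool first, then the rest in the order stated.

stool();
translate([0, 0, 429]) spool();
translate([-800, 0, 0]) chair();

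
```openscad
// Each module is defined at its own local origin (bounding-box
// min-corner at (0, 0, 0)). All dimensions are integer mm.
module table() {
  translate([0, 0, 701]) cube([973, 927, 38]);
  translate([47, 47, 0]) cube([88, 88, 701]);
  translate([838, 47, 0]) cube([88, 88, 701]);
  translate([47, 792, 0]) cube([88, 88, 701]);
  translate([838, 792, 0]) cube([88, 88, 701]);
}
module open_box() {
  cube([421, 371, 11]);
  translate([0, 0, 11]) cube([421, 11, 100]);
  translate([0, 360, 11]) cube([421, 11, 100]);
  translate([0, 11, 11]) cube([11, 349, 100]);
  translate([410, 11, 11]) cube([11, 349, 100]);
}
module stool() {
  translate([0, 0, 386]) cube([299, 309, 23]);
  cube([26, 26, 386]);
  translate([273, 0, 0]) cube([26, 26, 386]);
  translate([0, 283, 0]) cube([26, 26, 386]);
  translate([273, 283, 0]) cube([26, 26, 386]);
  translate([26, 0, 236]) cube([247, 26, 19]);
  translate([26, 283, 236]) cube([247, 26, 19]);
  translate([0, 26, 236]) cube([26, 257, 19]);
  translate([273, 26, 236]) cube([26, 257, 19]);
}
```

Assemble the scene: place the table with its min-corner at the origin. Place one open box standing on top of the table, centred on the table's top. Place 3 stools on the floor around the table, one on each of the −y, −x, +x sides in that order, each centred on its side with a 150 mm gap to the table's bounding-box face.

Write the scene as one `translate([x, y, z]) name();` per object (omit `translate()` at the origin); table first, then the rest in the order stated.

table();
translate([276, 278, 739]) open_box();
translate([337, -459, 0]) stool();
translate([-449, 309, 0]) stool();
translate([1123, 309, 0]) stool();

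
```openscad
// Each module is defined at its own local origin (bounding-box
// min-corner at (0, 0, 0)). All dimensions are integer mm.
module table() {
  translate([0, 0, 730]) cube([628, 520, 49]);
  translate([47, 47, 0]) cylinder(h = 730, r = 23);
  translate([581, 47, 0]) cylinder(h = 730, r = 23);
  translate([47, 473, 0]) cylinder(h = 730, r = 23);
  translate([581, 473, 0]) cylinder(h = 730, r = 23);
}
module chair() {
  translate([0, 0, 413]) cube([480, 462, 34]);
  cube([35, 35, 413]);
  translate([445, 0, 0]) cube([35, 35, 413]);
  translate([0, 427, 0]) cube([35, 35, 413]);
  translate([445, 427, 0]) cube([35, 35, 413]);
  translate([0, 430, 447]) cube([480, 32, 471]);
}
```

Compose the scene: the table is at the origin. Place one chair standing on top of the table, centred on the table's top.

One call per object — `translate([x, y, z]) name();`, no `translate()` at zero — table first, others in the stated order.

table();
translate([74, 29, 779]) chair();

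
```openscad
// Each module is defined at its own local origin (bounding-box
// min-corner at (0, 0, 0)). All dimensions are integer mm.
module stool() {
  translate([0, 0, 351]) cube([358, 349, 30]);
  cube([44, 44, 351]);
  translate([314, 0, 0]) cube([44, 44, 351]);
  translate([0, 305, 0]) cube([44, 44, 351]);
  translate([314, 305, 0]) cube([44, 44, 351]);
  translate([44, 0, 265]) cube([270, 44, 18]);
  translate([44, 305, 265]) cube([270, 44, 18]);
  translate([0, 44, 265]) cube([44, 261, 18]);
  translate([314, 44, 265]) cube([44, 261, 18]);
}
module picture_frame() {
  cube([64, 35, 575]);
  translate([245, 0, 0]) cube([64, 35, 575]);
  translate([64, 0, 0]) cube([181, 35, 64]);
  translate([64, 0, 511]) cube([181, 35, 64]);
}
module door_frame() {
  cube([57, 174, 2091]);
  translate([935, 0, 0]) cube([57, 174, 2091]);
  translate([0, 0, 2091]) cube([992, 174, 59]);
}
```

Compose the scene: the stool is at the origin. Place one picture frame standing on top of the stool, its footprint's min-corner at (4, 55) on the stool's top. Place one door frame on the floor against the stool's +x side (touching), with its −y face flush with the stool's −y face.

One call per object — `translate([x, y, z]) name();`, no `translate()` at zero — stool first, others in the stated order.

stool();
translate([4, 55, 381]) picture_frame();
translate([358, 0, 0]) door_frame();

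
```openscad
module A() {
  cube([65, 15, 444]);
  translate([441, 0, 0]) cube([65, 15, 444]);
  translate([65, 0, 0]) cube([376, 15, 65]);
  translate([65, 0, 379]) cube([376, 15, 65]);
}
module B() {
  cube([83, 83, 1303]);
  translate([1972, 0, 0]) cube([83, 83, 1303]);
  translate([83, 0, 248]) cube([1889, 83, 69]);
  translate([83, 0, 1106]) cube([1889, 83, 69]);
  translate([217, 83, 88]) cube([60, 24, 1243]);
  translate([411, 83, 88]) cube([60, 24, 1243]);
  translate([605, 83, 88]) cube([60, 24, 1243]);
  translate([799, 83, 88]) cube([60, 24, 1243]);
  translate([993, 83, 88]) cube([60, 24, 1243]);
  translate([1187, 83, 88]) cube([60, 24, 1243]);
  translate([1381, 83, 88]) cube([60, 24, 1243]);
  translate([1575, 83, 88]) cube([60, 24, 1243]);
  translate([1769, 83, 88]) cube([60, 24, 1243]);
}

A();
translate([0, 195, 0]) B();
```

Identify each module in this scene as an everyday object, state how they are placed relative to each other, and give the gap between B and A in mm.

The fence section's nearest face is 180 mm from the picture frame's +y face.

A is a picture frame. B is a fence section. The fence section is on the floor beside the picture frame on its +y side. The gap between the fence section and the picture frame is 180 mm.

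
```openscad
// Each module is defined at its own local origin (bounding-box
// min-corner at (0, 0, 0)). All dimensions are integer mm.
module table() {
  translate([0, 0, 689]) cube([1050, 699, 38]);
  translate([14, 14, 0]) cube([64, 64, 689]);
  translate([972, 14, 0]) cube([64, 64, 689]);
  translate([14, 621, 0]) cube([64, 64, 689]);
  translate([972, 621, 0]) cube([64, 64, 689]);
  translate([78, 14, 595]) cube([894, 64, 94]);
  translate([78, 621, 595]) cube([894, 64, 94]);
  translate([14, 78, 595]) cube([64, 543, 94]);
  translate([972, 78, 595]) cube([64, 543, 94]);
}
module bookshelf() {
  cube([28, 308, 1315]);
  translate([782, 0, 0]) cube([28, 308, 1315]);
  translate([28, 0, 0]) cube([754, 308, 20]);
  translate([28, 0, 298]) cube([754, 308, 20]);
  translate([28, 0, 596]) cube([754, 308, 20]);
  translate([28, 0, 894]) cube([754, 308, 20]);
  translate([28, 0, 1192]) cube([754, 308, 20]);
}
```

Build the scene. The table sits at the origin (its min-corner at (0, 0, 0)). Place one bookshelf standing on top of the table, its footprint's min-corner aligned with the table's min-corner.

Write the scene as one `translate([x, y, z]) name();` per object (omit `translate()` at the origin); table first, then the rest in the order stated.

table();
translate([0, 0, 727]) bookshelf();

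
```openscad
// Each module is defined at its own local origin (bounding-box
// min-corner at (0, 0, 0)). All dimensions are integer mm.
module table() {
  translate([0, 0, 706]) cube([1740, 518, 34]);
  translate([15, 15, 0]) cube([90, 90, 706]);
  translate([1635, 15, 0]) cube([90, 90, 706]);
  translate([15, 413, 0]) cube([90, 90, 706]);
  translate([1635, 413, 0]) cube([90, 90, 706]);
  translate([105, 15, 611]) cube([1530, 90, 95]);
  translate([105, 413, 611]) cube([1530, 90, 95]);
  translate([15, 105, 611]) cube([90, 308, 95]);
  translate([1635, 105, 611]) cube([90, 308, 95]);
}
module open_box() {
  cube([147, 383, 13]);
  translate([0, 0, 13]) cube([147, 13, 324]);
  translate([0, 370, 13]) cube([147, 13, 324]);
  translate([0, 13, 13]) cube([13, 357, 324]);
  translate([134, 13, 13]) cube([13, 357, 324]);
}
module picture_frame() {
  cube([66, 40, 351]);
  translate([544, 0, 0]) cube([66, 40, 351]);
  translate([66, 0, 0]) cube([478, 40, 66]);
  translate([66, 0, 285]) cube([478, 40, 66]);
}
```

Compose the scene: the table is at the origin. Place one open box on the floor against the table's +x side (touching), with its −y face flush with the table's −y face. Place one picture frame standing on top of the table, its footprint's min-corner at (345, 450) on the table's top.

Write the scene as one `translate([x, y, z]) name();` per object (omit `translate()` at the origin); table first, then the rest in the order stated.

table();
translate([1740, 0, 0]) open_box();
translate([345, 450, 740]) picture_frame();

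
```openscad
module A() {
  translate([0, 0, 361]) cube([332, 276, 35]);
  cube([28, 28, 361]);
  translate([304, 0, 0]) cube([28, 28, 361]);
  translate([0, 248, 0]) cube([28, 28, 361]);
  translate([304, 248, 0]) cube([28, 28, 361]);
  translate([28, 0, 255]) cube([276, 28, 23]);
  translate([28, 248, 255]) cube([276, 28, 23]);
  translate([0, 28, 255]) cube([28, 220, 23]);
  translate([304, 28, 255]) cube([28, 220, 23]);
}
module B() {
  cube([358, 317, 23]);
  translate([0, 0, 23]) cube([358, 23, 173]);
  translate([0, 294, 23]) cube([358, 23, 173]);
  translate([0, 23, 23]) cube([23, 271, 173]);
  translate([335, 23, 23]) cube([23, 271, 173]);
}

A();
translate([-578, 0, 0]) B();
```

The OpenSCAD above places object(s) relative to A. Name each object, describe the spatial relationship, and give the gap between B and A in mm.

A is a stool. B is an open box. The open box is on the floor beside the stool on its −x side. The gap between the open box and the stool is 220 mm.

The open box's nearest face is 220 mm from the stool's −x face.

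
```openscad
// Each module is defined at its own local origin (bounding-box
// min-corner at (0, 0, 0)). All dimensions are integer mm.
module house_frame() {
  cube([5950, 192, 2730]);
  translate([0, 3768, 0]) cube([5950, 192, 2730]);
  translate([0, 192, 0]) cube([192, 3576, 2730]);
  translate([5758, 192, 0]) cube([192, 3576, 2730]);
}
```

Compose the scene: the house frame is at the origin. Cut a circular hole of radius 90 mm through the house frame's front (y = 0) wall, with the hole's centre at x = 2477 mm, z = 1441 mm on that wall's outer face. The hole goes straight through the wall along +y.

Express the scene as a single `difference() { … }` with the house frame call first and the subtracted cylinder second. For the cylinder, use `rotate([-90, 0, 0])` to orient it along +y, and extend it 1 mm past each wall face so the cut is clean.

difference() {
  house_frame();
  translate([2477, -1, 1441]) rotate([-90, 0, 0]) cylinder(h = 194, r = 90);
}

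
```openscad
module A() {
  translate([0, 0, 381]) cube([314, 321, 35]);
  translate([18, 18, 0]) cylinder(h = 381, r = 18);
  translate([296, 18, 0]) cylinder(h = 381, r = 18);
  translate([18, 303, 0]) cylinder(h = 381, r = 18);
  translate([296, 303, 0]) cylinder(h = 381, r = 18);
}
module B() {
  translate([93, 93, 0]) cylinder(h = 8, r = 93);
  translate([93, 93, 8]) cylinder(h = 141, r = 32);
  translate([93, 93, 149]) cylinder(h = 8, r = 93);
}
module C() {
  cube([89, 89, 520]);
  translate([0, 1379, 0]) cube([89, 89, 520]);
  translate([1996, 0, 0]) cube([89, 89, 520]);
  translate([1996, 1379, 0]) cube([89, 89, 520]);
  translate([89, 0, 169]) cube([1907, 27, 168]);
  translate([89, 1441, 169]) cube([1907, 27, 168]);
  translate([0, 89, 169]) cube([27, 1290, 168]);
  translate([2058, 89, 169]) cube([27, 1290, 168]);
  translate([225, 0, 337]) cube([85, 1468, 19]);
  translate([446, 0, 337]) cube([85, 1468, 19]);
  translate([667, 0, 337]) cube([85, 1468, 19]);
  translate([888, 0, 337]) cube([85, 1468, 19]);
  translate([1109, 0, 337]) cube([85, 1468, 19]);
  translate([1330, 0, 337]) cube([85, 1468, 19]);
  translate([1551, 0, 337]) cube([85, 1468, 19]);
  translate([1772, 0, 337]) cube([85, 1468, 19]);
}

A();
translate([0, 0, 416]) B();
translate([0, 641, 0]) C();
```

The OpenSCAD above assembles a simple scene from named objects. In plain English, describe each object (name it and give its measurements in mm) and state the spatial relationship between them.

A is a four-legged stool. The seat is 314×321 mm, 35 mm thick, top at z = 416 mm. It stands on four round legs, each 36 mm in diameter, from z = 0 to the seat underside, each leg's axis is inset half a diameter from the nearest pair of seat edges (so the leg's bounding box is flush with the corner).

B is a spool: two coaxial disc flanges of radius 93 mm and thickness 8 mm, joined by a core cylinder of radius 32 mm and height 141 mm. The lower flange rests on z = 0 and the three cylinders share a vertical axis.

C is a bed frame 2085 mm long (x) by 1468 mm wide (y). Four 89×89 mm corner posts, 520 mm tall, at the corners of the footprint. Four rails of 27 mm thickness and 168 mm height run between adjacent posts with their undersides at z = 169 mm, their outer faces flush with the outside of the frame (the two x-running rails run between the posts' inner faces; the two y-running rails run between the posts' inner faces). 8 slats, each 85 mm wide (x) and 19 mm thick, lie across the top of the two x-running rails, running the full 1468 mm width of the frame in y; the slats are evenly spaced along x between the inner faces of the end posts with equal gaps (rounded down to the nearest mm) at the −x end and between each pair — any rounding remainder accumulates at the +x end.

The spool is on top of the stool. The bed frame is on the floor beside the stool on its +y side.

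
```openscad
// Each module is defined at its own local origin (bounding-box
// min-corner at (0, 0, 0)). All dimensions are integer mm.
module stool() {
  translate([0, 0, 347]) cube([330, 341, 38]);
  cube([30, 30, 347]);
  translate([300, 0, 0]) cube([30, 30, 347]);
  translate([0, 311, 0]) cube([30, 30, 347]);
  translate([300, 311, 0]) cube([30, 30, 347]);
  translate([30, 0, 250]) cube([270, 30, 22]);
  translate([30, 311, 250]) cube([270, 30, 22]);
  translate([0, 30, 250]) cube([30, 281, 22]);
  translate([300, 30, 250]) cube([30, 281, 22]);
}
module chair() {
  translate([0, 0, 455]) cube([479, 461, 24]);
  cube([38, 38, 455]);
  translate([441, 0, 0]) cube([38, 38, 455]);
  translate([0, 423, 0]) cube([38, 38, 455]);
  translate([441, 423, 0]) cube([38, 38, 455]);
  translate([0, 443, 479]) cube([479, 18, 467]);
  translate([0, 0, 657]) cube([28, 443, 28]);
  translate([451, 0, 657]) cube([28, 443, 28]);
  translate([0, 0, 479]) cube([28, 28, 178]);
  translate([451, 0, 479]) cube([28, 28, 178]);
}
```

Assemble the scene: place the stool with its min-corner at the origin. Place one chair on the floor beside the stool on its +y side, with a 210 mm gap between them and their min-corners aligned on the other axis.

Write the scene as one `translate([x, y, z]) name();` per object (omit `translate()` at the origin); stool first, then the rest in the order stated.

stool();
translate([0, 551, 0]) chair();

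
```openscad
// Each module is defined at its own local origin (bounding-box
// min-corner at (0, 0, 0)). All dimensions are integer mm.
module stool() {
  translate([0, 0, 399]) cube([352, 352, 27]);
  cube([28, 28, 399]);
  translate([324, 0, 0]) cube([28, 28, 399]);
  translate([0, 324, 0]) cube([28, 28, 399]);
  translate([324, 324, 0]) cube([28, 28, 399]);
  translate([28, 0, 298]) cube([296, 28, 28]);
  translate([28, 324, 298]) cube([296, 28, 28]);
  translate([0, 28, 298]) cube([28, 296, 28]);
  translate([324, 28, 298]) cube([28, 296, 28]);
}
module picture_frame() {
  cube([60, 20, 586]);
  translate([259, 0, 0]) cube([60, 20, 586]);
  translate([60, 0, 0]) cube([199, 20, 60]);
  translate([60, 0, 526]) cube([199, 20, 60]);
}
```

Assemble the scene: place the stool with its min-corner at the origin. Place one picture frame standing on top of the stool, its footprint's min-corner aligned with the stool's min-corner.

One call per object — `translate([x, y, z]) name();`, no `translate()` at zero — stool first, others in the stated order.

stool();
translate([0, 0, 426]) picture_frame();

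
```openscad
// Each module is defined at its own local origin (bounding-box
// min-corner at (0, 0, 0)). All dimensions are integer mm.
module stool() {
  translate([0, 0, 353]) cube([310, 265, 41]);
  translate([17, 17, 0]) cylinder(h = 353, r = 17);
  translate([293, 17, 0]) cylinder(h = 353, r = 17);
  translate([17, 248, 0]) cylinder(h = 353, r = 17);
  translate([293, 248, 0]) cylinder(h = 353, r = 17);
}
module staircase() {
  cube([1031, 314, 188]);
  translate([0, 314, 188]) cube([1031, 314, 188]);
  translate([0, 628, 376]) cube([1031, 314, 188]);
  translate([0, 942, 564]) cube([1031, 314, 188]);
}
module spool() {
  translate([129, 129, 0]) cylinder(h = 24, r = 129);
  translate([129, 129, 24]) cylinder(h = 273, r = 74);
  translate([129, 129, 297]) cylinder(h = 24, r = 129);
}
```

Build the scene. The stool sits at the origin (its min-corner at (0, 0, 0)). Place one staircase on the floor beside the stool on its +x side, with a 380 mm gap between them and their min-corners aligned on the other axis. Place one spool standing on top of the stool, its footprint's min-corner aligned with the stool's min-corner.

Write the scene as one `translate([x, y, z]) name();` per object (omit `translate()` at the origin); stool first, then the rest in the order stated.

stool();
translate([690, 0, 0]) staircase();
translate([0, 0, 394]) spool();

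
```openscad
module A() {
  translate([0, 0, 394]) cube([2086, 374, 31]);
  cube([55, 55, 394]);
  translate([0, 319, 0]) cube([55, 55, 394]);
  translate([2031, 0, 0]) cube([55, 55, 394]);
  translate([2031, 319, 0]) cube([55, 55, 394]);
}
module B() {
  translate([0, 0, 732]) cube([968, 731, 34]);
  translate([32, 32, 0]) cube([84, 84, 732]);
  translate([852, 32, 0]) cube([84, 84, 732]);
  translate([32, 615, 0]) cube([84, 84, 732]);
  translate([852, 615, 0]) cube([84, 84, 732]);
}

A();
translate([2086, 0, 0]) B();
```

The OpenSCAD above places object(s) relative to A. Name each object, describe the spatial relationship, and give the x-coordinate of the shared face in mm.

The bench's +x face and the table's −x face are both at x = 2086 mm.

A is a bench. B is a table. The table is against the bench's +x side, with their −y faces flush. The x-coordinate of the shared face is 2086 mm.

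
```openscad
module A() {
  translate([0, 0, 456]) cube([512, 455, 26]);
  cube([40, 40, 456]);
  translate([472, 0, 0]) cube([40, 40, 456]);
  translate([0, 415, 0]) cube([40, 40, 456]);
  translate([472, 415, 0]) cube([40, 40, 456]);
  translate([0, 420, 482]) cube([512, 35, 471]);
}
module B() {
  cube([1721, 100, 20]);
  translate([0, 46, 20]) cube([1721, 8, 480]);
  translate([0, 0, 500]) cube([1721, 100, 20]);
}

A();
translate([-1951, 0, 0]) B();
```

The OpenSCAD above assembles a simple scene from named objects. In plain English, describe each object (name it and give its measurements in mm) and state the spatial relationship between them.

A is a chair. The seat is a 512×455×26 mm slab with its top at z = 482 mm, on four 40×40 mm corner legs (flush with the seat edges, standing on z = 0). A flat backrest 35 mm thick, 471 mm tall, spans the full seat width and rises from the seat top along its +y edge, rear face flush with the rear of the seat.

B is an I-beam lying along x, 1721 mm long. Overall section height 520 mm. Two flanges 100 mm wide (y) and 20 mm thick, one on the floor and one at the top; a web 8 mm thick runs between them, centred on the flange width.

The I-beam is on the floor beside the chair on its −x side.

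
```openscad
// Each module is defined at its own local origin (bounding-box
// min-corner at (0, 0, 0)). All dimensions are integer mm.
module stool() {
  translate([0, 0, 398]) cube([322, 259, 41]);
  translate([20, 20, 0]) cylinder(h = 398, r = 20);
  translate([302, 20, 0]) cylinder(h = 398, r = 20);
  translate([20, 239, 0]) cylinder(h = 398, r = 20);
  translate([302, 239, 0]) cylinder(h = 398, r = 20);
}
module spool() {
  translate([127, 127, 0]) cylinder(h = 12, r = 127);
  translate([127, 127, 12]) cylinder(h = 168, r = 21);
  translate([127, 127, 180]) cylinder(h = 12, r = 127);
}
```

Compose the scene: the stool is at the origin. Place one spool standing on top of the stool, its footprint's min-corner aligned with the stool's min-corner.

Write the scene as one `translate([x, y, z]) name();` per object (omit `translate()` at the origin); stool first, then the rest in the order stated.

stool();
translate([0, 0, 439]) spool();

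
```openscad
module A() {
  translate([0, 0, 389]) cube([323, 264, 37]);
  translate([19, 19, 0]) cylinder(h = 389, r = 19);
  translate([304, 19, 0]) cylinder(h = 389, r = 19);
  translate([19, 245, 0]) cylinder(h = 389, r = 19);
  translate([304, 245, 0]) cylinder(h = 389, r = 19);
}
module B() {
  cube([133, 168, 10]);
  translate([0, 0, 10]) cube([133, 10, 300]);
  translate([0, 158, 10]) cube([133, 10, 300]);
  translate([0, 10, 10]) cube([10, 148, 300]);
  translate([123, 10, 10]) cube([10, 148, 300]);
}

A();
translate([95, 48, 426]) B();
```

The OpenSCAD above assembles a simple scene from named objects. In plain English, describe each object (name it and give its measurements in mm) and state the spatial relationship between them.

A is a four-legged stool. The seat is 323×264 mm, 37 mm thick, top at z = 426 mm. It stands on four round legs, each 38 mm in diameter, from z = 0 to the seat underside, each leg's axis is inset half a diameter from the nearest pair of seat edges (so the leg's bounding box is flush with the corner).

B is an open storage box with external size 133×168×310 mm and wall thickness 10 mm (the base is also 10 mm thick). The base covers the whole footprint; the four walls stand on the base, with the y-facing walls full-width and the x-facing walls fitting between their inner faces.

The open box is on top of the stool, centred.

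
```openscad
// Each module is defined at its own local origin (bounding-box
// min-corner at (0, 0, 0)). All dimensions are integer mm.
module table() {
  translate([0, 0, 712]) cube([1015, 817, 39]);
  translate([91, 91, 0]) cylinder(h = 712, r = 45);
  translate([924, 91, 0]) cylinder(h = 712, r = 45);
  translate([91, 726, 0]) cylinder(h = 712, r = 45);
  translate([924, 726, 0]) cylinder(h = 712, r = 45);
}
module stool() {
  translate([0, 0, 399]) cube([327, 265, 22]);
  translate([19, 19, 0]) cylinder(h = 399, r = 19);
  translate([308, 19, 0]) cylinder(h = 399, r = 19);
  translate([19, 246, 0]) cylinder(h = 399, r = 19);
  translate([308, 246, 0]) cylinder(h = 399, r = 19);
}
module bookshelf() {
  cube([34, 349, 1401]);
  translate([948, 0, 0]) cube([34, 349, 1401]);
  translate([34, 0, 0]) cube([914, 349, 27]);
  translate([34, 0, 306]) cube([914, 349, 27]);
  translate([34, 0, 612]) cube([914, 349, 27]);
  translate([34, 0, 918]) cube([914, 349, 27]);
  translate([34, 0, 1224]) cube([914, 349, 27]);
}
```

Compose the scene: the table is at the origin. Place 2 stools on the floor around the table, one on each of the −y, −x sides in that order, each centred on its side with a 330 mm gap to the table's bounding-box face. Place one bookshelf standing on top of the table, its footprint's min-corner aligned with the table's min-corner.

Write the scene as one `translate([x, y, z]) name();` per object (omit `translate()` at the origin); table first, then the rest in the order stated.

table();
translate([344, -595, 0]) stool();
translate([-657, 276, 0]) stool();
translate([0, 0, 751]) bookshelf();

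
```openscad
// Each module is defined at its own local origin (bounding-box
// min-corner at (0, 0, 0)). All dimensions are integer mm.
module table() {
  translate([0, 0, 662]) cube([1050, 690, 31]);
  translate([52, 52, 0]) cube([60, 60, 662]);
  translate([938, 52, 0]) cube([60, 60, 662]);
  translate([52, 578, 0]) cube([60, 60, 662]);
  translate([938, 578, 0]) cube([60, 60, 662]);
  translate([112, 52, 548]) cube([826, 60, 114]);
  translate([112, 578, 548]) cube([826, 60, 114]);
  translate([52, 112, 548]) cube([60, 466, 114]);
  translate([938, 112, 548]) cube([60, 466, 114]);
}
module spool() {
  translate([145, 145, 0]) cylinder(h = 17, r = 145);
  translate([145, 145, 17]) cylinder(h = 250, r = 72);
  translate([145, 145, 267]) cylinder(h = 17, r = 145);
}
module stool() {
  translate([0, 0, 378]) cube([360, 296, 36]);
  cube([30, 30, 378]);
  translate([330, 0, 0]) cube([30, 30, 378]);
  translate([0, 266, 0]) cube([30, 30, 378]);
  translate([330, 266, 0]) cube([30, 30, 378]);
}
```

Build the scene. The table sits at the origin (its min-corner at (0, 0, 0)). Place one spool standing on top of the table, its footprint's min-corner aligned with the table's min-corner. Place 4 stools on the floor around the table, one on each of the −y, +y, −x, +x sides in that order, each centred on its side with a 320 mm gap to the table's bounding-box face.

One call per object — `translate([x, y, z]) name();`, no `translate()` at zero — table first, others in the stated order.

table();
translate([0, 0, 693]) spool();
translate([345, -616, 0]) stool();
translate([345, 1010, 0]) stool();
translate([-680, 197, 0]) stool();
translate([1370, 197, 0]) stool();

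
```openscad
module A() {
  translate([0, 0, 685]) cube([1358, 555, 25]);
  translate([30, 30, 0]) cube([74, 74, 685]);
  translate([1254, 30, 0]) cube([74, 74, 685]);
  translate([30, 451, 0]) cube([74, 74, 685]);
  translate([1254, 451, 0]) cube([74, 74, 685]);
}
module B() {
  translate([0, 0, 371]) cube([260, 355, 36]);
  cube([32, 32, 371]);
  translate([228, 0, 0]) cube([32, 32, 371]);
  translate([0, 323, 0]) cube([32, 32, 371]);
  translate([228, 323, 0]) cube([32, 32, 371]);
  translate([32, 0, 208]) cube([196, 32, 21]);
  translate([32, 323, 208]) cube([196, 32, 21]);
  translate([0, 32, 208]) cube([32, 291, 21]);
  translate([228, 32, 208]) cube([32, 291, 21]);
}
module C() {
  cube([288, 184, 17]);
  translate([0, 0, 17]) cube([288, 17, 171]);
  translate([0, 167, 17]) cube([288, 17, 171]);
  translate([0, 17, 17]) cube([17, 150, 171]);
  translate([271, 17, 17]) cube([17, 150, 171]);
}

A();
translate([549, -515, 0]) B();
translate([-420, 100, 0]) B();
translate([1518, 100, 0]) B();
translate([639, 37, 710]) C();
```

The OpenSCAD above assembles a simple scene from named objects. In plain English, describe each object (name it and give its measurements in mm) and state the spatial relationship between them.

A is a rectangular dining table. The top is 1358×555×25 mm with its upper surface at z = 710 mm. It stands on four 74×74 mm square legs, each inset 30 mm from the nearest pair of top edges, running from the floor to the underside of the top.

B is a four-legged stool. The seat is 260×355 mm, 36 mm thick, top at z = 407 mm. It stands on four square legs, each 32×32 mm in cross-section, from z = 0 to the seat underside, each flush with a corner of the seat. Four stretchers, 32 mm wide and 21 mm tall, connect adjacent legs with their undersides at z = 208 mm, each running between the inner faces of the legs it joins and aligned with the legs' outer faces on the other axis.

C is an open storage box with external size 288×184×188 mm and wall thickness 17 mm (the base is also 17 mm thick). The base covers the whole footprint; the four walls stand on the base, with the y-facing walls full-width and the x-facing walls fitting between their inner faces.

Three stools sit around the table at the −y, −x, +x sides. The open box is on top of the table.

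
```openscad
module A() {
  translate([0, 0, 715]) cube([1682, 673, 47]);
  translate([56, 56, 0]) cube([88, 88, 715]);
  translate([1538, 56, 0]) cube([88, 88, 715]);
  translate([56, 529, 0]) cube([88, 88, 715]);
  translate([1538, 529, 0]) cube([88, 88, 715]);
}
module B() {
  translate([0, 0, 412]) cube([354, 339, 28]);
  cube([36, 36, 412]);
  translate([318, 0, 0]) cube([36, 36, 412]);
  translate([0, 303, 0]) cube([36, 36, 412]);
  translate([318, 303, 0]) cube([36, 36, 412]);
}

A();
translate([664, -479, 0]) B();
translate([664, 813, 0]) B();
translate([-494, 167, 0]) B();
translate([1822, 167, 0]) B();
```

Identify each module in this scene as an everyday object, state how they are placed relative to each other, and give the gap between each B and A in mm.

Each stool's nearest face is 140 mm from the table's bounding box.

A is a table. B is a stool. Four stools sit around the table at the −y, +y, −x, +x sides. The gap between each stool and the table is 140 mm.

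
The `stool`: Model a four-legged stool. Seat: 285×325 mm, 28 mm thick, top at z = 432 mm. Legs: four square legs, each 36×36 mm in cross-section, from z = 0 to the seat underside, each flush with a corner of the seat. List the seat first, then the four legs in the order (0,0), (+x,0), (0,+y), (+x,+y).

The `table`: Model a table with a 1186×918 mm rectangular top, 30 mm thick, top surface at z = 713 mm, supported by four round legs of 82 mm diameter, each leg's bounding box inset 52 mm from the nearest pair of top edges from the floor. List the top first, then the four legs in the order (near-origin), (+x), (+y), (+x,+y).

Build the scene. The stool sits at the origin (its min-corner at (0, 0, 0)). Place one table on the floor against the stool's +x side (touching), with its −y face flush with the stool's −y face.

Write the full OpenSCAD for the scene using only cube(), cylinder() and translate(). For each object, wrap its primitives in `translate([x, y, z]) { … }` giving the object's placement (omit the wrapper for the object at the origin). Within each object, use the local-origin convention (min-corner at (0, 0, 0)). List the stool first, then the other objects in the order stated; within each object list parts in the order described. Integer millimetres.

translate([0, 0, 404]) cube([285, 325, 28]);
cube([36, 36, 404]);
translate([249, 0, 0]) cube([36, 36, 404]);
translate([0, 289, 0]) cube([36, 36, 404]);
translate([249, 289, 0]) cube([36, 36, 404]);
translate([285, 0, 0]) {
  translate([0, 0, 683]) cube([1186, 918, 30]);
  translate([93, 93, 0]) cylinder(h = 683, r = 41);
  translate([1093, 93, 0]) cylinder(h = 683, r = 41);
  translate([93, 825, 0]) cylinder(h = 683, r = 41);
  translate([1093, 825, 0]) cylinder(h = 683, r = 41);
}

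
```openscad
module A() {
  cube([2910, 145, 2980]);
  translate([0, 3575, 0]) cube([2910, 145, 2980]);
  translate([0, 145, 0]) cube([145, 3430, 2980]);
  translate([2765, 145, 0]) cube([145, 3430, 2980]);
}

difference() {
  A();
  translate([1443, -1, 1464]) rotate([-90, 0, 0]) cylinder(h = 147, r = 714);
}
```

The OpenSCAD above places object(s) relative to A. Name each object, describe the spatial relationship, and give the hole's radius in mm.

A is a house frame. The house frame has a circular hole through its front wall. The hole's radius is 714 mm.

The subtracted cylinder has r = 714 mm.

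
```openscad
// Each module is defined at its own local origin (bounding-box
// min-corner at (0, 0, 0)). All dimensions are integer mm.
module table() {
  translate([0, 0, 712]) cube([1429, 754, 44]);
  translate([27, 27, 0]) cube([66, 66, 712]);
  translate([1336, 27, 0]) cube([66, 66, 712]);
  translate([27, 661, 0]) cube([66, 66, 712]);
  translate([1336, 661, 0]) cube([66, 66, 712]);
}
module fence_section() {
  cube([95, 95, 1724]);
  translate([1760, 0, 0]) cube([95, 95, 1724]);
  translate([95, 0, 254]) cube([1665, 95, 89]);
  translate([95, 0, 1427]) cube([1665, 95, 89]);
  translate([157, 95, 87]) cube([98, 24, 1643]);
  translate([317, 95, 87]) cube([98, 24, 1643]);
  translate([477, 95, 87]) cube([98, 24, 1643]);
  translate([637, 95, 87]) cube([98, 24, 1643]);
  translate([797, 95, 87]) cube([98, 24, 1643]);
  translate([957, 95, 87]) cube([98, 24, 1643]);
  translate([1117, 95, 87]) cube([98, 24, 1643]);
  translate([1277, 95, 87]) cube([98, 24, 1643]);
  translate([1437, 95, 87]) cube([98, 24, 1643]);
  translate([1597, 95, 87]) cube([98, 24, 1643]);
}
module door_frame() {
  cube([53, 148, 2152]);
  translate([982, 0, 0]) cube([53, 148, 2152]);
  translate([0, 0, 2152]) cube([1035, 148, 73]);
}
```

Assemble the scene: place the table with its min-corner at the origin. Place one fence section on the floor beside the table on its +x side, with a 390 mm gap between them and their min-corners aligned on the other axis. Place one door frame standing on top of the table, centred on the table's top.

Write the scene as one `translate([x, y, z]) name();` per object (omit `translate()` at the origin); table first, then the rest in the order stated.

table();
translate([1819, 0, 0]) fence_section();
translate([197, 303, 756]) door_frame();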